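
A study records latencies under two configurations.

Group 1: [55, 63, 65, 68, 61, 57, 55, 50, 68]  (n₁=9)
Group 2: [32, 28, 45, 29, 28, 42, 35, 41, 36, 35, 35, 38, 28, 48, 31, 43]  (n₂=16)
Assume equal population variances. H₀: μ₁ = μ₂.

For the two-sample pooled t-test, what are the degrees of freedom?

df = n₁ + n₂ − 2 = 9 + 16 − 2 = 23

degrees of freedom = 23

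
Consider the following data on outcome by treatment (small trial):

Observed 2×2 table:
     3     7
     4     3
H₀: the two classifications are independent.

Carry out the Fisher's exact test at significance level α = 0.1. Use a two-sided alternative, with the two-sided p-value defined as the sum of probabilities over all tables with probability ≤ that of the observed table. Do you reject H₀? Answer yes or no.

Margins: r₁=10, r₂=7, c₁=7, c₂=10, n=17
p_obs = C(10,3)·C(7,4)/C(17,7); sum pmf over tables with pmf ≤ p_obs
p-value (two-sided) = 0.34996
At α=0.1: p ≥ α → fail to reject H₀

reject H₀: no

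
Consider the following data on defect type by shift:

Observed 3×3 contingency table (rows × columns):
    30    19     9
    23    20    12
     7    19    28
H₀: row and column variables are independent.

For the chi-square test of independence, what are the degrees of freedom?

df = (r−1)(c−1) = (3−1)·(3−1) = 4

degrees of freedom = 4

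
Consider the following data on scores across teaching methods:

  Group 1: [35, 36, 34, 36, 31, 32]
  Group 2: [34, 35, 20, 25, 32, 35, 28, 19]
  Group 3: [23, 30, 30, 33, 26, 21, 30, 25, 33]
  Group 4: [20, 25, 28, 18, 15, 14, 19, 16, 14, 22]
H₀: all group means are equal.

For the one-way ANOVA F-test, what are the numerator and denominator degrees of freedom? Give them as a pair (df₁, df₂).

k = 4 groups, N = 33 total
df = (k−1, N−k) = (4−1, 33−4) = (3, 29)

degrees of freedom = [3, 29]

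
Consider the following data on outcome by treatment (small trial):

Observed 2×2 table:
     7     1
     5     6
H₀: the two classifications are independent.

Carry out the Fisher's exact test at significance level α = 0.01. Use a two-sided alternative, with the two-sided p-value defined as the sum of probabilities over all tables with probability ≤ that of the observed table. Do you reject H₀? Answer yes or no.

reject H₀: no

Margins: r₁=8, r₂=11, c₁=12, c₂=7, n=19
p_obs = C(8,7)·C(11,5)/C(19,12); sum pmf over tables with pmf ≤ p_obs
p-value (two-sided) = 0.14730
At α=0.01: p ≥ α → fail to reject H₀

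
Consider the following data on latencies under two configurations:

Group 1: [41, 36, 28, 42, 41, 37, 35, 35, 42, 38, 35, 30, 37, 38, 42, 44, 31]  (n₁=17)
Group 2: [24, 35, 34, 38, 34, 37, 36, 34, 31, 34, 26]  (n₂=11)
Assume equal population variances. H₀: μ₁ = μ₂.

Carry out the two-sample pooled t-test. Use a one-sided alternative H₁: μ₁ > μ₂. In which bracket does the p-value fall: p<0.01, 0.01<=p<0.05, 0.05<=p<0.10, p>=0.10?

p-value bracket: 0.01<=p<0.05

x̄₁=37.176, s₁=4.586, n₁=17
x̄₂=33.000, s₂=4.382, n₂=11
s_p² = [16·4.586² + 10·4.382²]/26 = 20.3258
SE = √(s_p²·(1/17+1/11)) = 1.7445
t = (37.176−33.000)/1.7445 = 2.3940
df = 26
p-value (one-sided, H₁ greater) = 0.01208
→ bracket: 0.01<=p<0.05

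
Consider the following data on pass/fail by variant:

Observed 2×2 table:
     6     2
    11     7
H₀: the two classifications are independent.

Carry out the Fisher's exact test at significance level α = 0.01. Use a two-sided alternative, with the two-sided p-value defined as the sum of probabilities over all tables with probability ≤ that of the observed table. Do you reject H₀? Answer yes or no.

reject H₀: no

Margins: r₁=8, r₂=18, c₁=17, c₂=9, n=26
p_obs = C(8,6)·C(18,11)/C(26,17); sum pmf over tables with pmf ≤ p_obs
p-value (two-sided) = 0.66729
At α=0.01: p ≥ α → fail to reject H₀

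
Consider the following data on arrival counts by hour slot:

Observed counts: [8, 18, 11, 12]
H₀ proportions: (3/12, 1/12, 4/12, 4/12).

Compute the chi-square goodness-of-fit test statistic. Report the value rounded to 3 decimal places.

n = 49; E_i = n·p_i = [12.25, 4.08, 16.33, 16.33]
χ² = (8−12.25)²/12.25 + (18−4.08)²/4.08 + (11−16.33)²/16.33 + (12−16.33)²/16.33 = 51.7959
df = 3

test statistic = 51.796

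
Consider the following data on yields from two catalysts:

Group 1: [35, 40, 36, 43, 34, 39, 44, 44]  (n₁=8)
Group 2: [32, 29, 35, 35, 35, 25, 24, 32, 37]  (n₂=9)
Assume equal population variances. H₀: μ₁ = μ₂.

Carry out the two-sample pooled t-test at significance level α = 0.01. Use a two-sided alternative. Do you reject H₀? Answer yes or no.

x̄₁=39.375, s₁=4.069, n₁=8
x̄₂=31.556, s₂=4.640, n₂=9
s_p² = [7·4.069² + 8·4.640²]/15 = 19.2065
SE = √(s_p²·(1/8+1/9)) = 2.1295
t = (39.375−31.556)/2.1295 = 3.6719
df = 15
p-value (two-sided) = 0.00227
At α=0.01: p < α → reject H₀

reject H₀: yes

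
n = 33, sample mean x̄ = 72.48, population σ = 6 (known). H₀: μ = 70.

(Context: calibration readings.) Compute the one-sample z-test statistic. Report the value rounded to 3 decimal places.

test statistic = 2.374

SE = σ/√n = 6/√33 = 1.0445
z = (x̄−μ₀)/SE = (72.48−70)/1.0445 = 2.3744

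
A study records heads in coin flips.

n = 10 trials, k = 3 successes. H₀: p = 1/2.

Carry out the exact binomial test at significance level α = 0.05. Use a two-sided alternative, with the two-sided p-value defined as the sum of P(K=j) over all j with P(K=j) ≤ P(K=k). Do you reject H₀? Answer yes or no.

reject H₀: no

Exact binomial: n=10, k=3, p₀=1/2=0.5000
P(X=j) = C(n,j)·p₀^j·(1−p₀)^(n−j); p = Σ P(X=j) over j with P(X=j) ≤ P(X=3)
p-value (two-sided) = 0.34375
At α=0.05: p ≥ α → fail to reject H₀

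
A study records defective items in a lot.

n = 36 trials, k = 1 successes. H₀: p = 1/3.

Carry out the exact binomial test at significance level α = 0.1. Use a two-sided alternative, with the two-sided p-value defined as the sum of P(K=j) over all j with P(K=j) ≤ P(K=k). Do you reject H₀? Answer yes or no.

reject H₀: yes

Exact binomial: n=36, k=1, p₀=1/3=0.3333
P(X=j) = C(n,j)·p₀^j·(1−p₀)^(n−j); p = Σ P(X=j) over j with P(X=j) ≤ P(X=1)
p-value (two-sided) = 0.00002
At α=0.1: p < α → reject H₀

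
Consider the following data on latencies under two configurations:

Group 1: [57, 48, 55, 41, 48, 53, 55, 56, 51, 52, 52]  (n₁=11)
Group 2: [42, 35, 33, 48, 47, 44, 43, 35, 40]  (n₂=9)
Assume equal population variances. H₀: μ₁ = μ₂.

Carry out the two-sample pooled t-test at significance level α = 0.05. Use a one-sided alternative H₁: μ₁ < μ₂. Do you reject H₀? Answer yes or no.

reject H₀: no

x̄₁=51.636, s₁=4.610, n₁=11
x̄₂=40.778, s₂=5.426, n₂=9
s_p² = [10·4.610² + 8·5.426²]/18 = 24.8945
SE = √(s_p²·(1/11+1/9)) = 2.2426
t = (51.636−40.778)/2.2426 = 4.8420
df = 18
p-value (one-sided, H₁ less) = 0.99993
At α=0.05: p ≥ α → fail to reject H₀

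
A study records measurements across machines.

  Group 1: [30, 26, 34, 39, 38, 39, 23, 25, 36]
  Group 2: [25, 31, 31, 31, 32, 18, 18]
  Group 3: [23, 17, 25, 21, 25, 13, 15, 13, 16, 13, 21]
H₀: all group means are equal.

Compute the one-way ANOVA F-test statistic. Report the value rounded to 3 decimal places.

test statistic = 14.751

Group means [32.22, 26.57, 18.36], grand mean 25.111
SSB = Σnᵢ(x̄ᵢ−x̄)² = 970.851; SSW = ΣΣ(x−x̄ᵢ)² = 789.815
MSB = 970.851/2 = 485.4257; MSW = 789.815/24 = 32.9090
F = MSB/MSW = 14.7506
df = (2, 24)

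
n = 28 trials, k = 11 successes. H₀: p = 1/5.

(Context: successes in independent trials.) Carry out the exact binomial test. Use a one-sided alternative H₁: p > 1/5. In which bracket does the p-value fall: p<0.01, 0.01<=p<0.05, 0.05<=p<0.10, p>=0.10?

Exact binomial: n=28, k=11, p₀=1/5=0.2000
P(X≥11) from Σ C(n,i)·p₀^i·(1−p₀)^(n−i)
p-value (one-sided, H₁ greater) = 0.01486
→ bracket: 0.01<=p<0.05

p-value bracket: 0.01<=p<0.05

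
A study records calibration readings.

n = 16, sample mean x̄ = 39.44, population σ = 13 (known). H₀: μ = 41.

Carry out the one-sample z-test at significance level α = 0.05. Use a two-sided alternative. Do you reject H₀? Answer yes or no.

reject H₀: no

SE = σ/√n = 13/√16 = 3.2500
z = (x̄−μ₀)/SE = (39.44−41)/3.2500 = -0.4800
p-value (two-sided) = 0.63123
At α=0.05: p ≥ α → fail to reject H₀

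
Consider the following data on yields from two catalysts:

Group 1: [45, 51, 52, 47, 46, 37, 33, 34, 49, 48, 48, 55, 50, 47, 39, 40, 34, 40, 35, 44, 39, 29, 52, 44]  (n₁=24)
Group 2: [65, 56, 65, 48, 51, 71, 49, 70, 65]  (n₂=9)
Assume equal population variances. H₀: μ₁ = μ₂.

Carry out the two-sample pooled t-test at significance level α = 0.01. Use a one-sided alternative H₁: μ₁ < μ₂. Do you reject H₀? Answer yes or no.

reject H₀: yes

x̄₁=43.250, s₁=7.097, n₁=24
x̄₂=60.000, s₂=9.069, n₂=9
s_p² = [23·7.097² + 8·9.069²]/31 = 58.5968
SE = √(s_p²·(1/24+1/9)) = 2.9920
t = (43.250−60.000)/2.9920 = -5.5982
df = 31
p-value (one-sided, H₁ less) = 0.00000
At α=0.01: p < α → reject H₀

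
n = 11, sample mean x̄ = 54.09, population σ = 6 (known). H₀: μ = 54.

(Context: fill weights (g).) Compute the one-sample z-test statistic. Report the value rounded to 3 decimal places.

SE = σ/√n = 6/√11 = 1.8091
z = (x̄−μ₀)/SE = (54.09−54)/1.8091 = 0.0497

test statistic = 0.050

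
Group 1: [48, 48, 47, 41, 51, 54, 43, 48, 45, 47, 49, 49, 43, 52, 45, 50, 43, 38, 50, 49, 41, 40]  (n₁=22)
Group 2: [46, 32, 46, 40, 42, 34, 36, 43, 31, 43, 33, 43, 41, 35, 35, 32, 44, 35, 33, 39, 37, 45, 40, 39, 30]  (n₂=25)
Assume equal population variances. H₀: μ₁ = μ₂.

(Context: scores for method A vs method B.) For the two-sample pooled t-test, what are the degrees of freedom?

degrees of freedom = 45

df = n₁ + n₂ − 2 = 22 + 25 − 2 = 45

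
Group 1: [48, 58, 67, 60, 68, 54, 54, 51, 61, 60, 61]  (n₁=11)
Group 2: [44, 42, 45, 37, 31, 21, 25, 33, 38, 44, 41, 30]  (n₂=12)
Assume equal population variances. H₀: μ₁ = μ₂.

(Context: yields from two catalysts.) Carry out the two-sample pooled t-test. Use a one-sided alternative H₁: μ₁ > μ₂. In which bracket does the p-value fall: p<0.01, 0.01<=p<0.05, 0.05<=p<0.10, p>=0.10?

p-value bracket: p<0.01

x̄₁=58.364, s₁=6.217, n₁=11
x̄₂=35.917, s₂=7.925, n₂=12
s_p² = [10·6.217² + 11·7.925²]/21 = 51.3077
SE = √(s_p²·(1/11+1/12)) = 2.9900
t = (58.364−35.917)/2.9900 = 7.5074
df = 21
p-value (one-sided, H₁ greater) = 0.00000
→ bracket: p<0.01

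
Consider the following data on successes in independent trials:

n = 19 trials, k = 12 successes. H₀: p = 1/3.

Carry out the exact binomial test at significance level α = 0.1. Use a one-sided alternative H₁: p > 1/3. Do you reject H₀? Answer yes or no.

reject H₀: yes

Exact binomial: n=19, k=12, p₀=1/3=0.3333
P(X≥12) from Σ C(n,i)·p₀^i·(1−p₀)^(n−i)
p-value (one-sided, H₁ greater) = 0.00742
At α=0.1: p < α → reject H₀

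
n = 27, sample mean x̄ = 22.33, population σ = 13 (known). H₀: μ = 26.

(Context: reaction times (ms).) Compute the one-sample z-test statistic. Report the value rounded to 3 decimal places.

test statistic = -1.467

SE = σ/√n = 13/√27 = 2.5019
z = (x̄−μ₀)/SE = (22.33−26)/2.5019 = -1.4669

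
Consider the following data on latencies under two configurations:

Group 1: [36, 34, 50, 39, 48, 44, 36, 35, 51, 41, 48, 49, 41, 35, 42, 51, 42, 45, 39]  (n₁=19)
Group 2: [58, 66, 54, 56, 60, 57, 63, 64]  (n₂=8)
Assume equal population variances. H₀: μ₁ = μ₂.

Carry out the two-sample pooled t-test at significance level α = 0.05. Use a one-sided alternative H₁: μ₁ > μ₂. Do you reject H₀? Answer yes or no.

reject H₀: no

x̄₁=42.421, s₁=5.824, n₁=19
x̄₂=59.750, s₂=4.234, n₂=8
s_p² = [18·5.824² + 7·4.234²]/25 = 29.4453
SE = √(s_p²·(1/19+1/8)) = 2.2870
t = (42.421−59.750)/2.2870 = -7.5771
df = 25
p-value (one-sided, H₁ greater) = 1.00000
At α=0.05: p ≥ α → fail to reject H₀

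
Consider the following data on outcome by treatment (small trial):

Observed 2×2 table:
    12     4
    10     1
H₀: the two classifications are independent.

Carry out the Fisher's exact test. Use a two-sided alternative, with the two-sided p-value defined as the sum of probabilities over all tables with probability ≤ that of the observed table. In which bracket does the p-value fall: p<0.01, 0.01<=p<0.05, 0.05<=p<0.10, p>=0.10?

p-value bracket: p>=0.10

Margins: r₁=16, r₂=11, c₁=22, c₂=5, n=27
p_obs = C(16,12)·C(11,10)/C(27,22); sum pmf over tables with pmf ≤ p_obs
p-value (two-sided) = 0.61848
→ bracket: p>=0.10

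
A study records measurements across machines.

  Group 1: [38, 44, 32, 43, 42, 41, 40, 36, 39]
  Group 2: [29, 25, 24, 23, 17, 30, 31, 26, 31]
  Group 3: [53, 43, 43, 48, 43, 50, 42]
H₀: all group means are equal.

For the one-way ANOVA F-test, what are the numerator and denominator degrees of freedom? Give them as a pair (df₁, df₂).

k = 3 groups, N = 25 total
df = (k−1, N−k) = (3−1, 25−3) = (2, 22)

degrees of freedom = [2, 22]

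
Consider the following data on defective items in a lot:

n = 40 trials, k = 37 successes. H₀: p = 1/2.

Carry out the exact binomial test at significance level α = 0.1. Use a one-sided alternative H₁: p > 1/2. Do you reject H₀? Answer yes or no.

reject H₀: yes

Exact binomial: n=40, k=37, p₀=1/2=0.5000
P(X≥37) from Σ C(n,i)·p₀^i·(1−p₀)^(n−i)
p-value (one-sided, H₁ greater) = 0.00000
At α=0.1: p < α → reject H₀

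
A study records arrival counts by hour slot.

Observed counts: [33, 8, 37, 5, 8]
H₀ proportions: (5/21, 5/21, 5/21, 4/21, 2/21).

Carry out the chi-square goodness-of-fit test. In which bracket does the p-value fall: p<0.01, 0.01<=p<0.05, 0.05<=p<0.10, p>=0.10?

p-value bracket: p<0.01

n = 91; E_i = n·p_i = [21.67, 21.67, 21.67, 17.33, 8.67]
χ² = (33−21.67)²/21.67 + (8−21.67)²/21.67 + (37−21.67)²/21.67 + (5−17.33)²/17.33 + (8−8.67)²/8.67 = 34.2269
df = 4
p-value (upper-tail) = 0.00000
→ bracket: p<0.01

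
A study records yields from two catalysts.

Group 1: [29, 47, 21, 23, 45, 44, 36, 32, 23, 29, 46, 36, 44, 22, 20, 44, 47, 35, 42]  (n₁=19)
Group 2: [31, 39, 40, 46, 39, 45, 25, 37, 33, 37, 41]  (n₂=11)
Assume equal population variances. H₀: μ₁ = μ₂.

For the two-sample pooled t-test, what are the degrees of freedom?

df = n₁ + n₂ − 2 = 19 + 11 − 2 = 28

degrees of freedom = 28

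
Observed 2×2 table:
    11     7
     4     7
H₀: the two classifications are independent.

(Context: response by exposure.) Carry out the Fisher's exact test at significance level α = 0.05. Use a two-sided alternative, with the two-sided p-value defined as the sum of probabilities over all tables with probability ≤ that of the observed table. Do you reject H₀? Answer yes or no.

Margins: r₁=18, r₂=11, c₁=15, c₂=14, n=29
p_obs = C(18,11)·C(11,4)/C(29,15); sum pmf over tables with pmf ≤ p_obs
p-value (two-sided) = 0.26354
At α=0.05: p ≥ α → fail to reject H₀

reject H₀: no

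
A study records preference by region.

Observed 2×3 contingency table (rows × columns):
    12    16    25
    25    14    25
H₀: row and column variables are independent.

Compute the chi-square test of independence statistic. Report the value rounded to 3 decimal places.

test statistic = 3.699

Row totals [53, 64], col totals [37, 30, 50], n=117
χ² = (12−16.76)²/16.76 + (16−13.59)²/13.59 + (25−22.65)²/22.65 + (25−20.24)²/20.24 + (14−16.41)²/16.41 + (25−27.35)²/27.35 = 3.6994
df = 2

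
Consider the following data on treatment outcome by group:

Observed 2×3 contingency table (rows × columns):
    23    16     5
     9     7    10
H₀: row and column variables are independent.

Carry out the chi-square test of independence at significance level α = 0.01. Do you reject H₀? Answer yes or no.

Row totals [44, 26], col totals [32, 23, 15], n=70
χ² = (23−20.11)²/20.11 + (16−14.46)²/14.46 + (5−9.43)²/9.43 + (9−11.89)²/11.89 + (7−8.54)²/8.54 + (10−5.57)²/5.57 = 7.1581
df = 2
p-value (upper-tail) = 0.02790
At α=0.01: p ≥ α → fail to reject H₀

reject H₀: no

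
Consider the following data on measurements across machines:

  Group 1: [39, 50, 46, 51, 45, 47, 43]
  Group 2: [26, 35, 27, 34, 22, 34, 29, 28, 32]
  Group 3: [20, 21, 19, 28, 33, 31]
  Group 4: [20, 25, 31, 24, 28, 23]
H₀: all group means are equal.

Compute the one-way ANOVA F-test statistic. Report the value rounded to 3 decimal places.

Group means [45.86, 29.67, 25.33, 25.17], grand mean 31.821
SSB = Σnᵢ(x̄ᵢ−x̄)² = 1939.083; SSW = ΣΣ(x−x̄ᵢ)² = 515.024
MSB = 1939.083/3 = 646.3611; MSW = 515.024/24 = 21.4593
F = MSB/MSW = 30.1203
df = (3, 24)

test statistic = 30.120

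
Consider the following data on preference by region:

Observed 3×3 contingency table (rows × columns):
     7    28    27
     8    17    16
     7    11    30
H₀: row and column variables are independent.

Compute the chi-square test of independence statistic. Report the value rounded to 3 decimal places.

Row totals [62, 41, 48], col totals [22, 56, 73], n=151
χ² = (7−9.03)²/9.03 + (28−22.99)²/22.99 + (27−29.97)²/29.97 + (8−5.97)²/5.97 + (17−15.21)²/15.21 + (16−19.82)²/19.82 + (7−6.99)²/6.99 + (11−17.80)²/17.80 + (30−23.21)²/23.21 = 8.0668
df = 4

test statistic = 8.067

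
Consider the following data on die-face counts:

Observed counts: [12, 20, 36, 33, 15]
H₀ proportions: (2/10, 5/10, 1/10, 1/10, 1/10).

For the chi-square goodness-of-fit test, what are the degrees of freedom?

degrees of freedom = 4

df = k − 1 = 5 − 1 = 4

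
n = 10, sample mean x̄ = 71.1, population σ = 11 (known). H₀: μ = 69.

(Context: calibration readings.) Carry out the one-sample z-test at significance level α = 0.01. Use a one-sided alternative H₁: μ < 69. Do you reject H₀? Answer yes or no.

SE = σ/√n = 11/√10 = 3.4785
z = (x̄−μ₀)/SE = (71.1−69)/3.4785 = 0.6037
p-value (one-sided, H₁ less) = 0.72698
At α=0.01: p ≥ α → fail to reject H₀

reject H₀: no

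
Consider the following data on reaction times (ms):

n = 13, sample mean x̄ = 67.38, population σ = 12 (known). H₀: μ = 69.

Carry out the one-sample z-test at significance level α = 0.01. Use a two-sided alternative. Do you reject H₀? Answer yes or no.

reject H₀: no

SE = σ/√n = 12/√13 = 3.3282
z = (x̄−μ₀)/SE = (67.38−69)/3.3282 = -0.4867
p-value (two-sided) = 0.62644
At α=0.01: p ≥ α → fail to reject H₀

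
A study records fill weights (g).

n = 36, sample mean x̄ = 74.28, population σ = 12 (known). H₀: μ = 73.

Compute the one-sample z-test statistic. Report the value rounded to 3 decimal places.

test statistic = 0.640

SE = σ/√n = 12/√36 = 2.0000
z = (x̄−μ₀)/SE = (74.28−73)/2.0000 = 0.6400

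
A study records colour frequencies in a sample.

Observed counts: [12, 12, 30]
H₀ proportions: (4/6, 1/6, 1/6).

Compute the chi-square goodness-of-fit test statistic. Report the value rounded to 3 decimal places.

test statistic = 66.000

n = 54; E_i = n·p_i = [36.00, 9.00, 9.00]
χ² = (12−36.00)²/36.00 + (12−9.00)²/9.00 + (30−9.00)²/9.00 = 66.0000
df = 2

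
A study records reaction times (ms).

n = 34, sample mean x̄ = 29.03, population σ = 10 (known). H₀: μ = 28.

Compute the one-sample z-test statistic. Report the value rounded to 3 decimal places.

test statistic = 0.601

SE = σ/√n = 10/√34 = 1.7150
z = (x̄−μ₀)/SE = (29.03−28)/1.7150 = 0.6006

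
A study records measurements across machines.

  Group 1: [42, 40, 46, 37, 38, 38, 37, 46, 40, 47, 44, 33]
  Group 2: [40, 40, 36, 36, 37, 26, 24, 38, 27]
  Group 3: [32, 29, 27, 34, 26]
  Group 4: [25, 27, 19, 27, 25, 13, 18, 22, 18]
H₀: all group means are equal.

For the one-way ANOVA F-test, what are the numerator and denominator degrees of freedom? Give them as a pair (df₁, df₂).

degrees of freedom = [3, 31]

k = 4 groups, N = 35 total
df = (k−1, N−k) = (4−1, 35−4) = (3, 31)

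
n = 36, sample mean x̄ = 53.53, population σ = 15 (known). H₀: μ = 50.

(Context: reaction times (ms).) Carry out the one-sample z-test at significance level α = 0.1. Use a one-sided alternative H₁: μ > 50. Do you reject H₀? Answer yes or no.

reject H₀: yes

SE = σ/√n = 15/√36 = 2.5000
z = (x̄−μ₀)/SE = (53.53−50)/2.5000 = 1.4120
p-value (one-sided, H₁ greater) = 0.07897
At α=0.1: p < α → reject H₀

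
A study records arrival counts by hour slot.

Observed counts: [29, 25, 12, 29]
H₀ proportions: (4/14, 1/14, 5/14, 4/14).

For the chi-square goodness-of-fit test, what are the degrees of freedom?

df = k − 1 = 4 − 1 = 3

degrees of freedom = 3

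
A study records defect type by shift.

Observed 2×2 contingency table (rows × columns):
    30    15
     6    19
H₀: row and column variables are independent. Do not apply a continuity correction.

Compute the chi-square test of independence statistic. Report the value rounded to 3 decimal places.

test statistic = 11.712

Row totals [45, 25], col totals [36, 34], n=70
χ² = (30−23.14)²/23.14 + (15−21.86)²/21.86 + (6−12.86)²/12.86 + (19−12.14)²/12.14 = 11.7124
df = 1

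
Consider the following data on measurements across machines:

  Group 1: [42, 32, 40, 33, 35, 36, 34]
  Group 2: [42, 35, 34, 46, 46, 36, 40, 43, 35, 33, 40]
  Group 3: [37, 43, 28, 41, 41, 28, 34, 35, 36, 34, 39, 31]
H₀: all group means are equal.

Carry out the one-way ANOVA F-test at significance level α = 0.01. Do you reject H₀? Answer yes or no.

reject H₀: no

Group means [36.00, 39.09, 35.58], grand mean 36.967
SSB = Σnᵢ(x̄ᵢ−x̄)² = 79.141; SSW = ΣΣ(x−x̄ᵢ)² = 577.826
MSB = 79.141/2 = 39.5705; MSW = 577.826/27 = 21.4010
F = MSB/MSW = 1.8490
df = (2, 27)
p-value (upper-tail) = 0.17678
At α=0.01: p ≥ α → fail to reject H₀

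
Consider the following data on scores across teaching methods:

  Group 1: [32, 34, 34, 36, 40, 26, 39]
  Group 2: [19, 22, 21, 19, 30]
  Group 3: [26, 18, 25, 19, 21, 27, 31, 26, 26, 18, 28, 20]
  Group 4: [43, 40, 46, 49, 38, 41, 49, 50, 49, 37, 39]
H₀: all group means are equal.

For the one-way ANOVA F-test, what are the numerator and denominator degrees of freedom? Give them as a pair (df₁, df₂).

degrees of freedom = [3, 31]

k = 4 groups, N = 35 total
df = (k−1, N−k) = (4−1, 35−4) = (3, 31)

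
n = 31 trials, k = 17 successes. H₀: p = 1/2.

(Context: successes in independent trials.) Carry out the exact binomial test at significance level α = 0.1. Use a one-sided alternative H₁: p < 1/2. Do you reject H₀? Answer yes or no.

reject H₀: no

Exact binomial: n=31, k=17, p₀=1/2=0.5000
P(X≤17) from Σ C(n,i)·p₀^i·(1−p₀)^(n−i)
p-value (one-sided, H₁ less) = 0.76344
At α=0.1: p ≥ α → fail to reject H₀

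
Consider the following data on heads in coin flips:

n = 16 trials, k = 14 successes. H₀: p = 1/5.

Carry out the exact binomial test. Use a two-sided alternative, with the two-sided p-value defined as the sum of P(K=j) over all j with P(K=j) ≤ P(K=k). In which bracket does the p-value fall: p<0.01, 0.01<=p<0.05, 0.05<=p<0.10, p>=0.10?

Exact binomial: n=16, k=14, p₀=1/5=0.2000
P(X=j) = C(n,j)·p₀^j·(1−p₀)^(n−j); p = Σ P(X=j) over j with P(X=j) ≤ P(X=14)
p-value (two-sided) = 0.00000
→ bracket: p<0.01

p-value bracket: p<0.01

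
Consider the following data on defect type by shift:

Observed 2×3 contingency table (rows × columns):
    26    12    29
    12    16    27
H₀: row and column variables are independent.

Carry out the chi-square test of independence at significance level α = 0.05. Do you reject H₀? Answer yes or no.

reject H₀: no

Row totals [67, 55], col totals [38, 28, 56], n=122
χ² = (26−20.87)²/20.87 + (12−15.38)²/15.38 + (29−30.75)²/30.75 + (12−17.13)²/17.13 + (16−12.62)²/12.62 + (27−25.25)²/25.25 = 4.6656
df = 2
p-value (upper-tail) = 0.09703
At α=0.05: p ≥ α → fail to reject H₀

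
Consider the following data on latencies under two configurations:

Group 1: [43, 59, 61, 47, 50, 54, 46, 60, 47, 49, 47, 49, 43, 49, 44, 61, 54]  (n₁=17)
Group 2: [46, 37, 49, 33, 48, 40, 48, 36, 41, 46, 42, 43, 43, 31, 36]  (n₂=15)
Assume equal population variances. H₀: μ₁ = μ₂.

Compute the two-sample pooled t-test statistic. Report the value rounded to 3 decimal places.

x̄₁=50.765, s₁=6.250, n₁=17
x̄₂=41.267, s₂=5.675, n₂=15
s_p² = [16·6.250² + 14·5.675²]/30 = 35.8664
SE = √(s_p²·(1/17+1/15)) = 2.1215
t = (50.765−41.267)/2.1215 = 4.4770
df = 30

test statistic = 4.477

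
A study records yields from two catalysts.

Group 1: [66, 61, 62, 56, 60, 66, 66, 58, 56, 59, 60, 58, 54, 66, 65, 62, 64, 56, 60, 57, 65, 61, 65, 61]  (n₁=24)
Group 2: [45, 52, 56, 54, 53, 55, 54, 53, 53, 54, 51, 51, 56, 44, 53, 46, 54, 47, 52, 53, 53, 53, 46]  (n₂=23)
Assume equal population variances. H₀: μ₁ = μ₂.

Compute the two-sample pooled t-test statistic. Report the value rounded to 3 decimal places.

test statistic = 8.794

x̄₁=61.000, s₁=3.753, n₁=24
x̄₂=51.652, s₂=3.524, n₂=23
s_p² = [23·3.753² + 22·3.524²]/45 = 13.2715
SE = √(s_p²·(1/24+1/23)) = 1.0630
t = (61.000−51.652)/1.0630 = 8.7937
df = 45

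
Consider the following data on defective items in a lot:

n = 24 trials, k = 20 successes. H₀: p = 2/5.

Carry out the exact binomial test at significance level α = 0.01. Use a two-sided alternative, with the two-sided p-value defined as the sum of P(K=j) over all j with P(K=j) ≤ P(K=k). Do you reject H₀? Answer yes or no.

Exact binomial: n=24, k=20, p₀=2/5=0.4000
P(X=j) = C(n,j)·p₀^j·(1−p₀)^(n−j); p = Σ P(X=j) over j with P(X=j) ≤ P(X=20)
p-value (two-sided) = 0.00002
At α=0.01: p < α → reject H₀

reject H₀: yes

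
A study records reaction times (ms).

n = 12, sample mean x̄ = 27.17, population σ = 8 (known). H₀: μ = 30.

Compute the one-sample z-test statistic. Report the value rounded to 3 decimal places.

SE = σ/√n = 8/√12 = 2.3094
z = (x̄−μ₀)/SE = (27.17−30)/2.3094 = -1.2254

test statistic = -1.225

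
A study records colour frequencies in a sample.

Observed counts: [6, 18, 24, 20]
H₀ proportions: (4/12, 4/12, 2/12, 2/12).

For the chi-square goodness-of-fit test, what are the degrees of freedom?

df = k − 1 = 4 − 1 = 3

degrees of freedom = 3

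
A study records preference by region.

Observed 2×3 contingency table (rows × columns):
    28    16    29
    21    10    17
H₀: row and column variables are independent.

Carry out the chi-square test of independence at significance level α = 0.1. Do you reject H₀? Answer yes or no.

reject H₀: no

Row totals [73, 48], col totals [49, 26, 46], n=121
χ² = (28−29.56)²/29.56 + (16−15.69)²/15.69 + (29−27.75)²/27.75 + (21−19.44)²/19.44 + (10−10.31)²/10.31 + (17−18.25)²/18.25 = 0.3654
df = 2
p-value (upper-tail) = 0.83304
At α=0.1: p ≥ α → fail to reject H₀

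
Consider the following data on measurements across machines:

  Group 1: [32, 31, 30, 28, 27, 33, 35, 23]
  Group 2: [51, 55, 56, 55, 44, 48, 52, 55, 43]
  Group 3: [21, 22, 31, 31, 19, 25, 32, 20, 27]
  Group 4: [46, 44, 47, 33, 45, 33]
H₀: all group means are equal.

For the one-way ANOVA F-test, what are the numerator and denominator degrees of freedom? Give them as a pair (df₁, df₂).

k = 4 groups, N = 32 total
df = (k−1, N−k) = (4−1, 32−4) = (3, 28)

degrees of freedom = [3, 28]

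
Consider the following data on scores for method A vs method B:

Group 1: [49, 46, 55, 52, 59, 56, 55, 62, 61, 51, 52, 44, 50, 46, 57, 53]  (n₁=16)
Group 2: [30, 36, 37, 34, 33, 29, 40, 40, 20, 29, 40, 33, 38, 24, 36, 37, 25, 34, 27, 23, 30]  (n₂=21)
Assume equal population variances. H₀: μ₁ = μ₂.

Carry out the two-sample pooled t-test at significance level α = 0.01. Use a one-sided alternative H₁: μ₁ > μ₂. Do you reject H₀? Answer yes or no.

reject H₀: yes

x̄₁=53.000, s₁=5.317, n₁=16
x̄₂=32.143, s₂=5.952, n₂=21
s_p² = [15·5.317² + 20·5.952²]/35 = 32.3592
SE = √(s_p²·(1/16+1/21)) = 1.8877
t = (53.000−32.143)/1.8877 = 11.0490
df = 35
p-value (one-sided, H₁ greater) = 0.00000
At α=0.01: p < α → reject H₀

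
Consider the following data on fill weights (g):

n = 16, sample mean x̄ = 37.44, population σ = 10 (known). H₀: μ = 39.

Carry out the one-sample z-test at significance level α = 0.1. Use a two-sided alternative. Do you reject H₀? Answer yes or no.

SE = σ/√n = 10/√16 = 2.5000
z = (x̄−μ₀)/SE = (37.44−39)/2.5000 = -0.6240
p-value (two-sided) = 0.53263
At α=0.1: p ≥ α → fail to reject H₀

reject H₀: no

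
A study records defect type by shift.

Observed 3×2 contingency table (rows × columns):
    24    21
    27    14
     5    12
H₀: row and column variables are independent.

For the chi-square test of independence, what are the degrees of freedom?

degrees of freedom = 2

df = (r−1)(c−1) = (3−1)·(2−1) = 2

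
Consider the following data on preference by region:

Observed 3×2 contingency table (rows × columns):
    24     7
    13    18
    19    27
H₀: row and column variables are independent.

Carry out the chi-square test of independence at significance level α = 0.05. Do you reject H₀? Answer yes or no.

reject H₀: yes

Row totals [31, 31, 46], col totals [56, 52], n=108
χ² = (24−16.07)²/16.07 + (7−14.93)²/14.93 + (13−16.07)²/16.07 + (18−14.93)²/14.93 + (19−23.85)²/23.85 + (27−22.15)²/22.15 = 11.3878
df = 2
p-value (upper-tail) = 0.00337
At α=0.05: p < α → reject H₀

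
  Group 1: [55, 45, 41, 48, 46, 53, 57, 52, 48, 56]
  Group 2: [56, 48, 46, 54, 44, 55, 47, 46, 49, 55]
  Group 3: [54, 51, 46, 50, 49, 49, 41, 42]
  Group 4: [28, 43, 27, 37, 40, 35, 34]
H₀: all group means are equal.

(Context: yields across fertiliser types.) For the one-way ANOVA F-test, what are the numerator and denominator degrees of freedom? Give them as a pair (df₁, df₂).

degrees of freedom = [3, 31]

k = 4 groups, N = 35 total
df = (k−1, N−k) = (4−1, 35−4) = (3, 31)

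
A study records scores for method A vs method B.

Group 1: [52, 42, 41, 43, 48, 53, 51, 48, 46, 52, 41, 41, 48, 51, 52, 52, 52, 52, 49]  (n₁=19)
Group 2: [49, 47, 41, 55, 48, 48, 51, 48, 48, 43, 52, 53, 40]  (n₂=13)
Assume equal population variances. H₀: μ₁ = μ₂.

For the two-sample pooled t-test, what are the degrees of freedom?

df = n₁ + n₂ − 2 = 19 + 13 − 2 = 30

degrees of freedom = 30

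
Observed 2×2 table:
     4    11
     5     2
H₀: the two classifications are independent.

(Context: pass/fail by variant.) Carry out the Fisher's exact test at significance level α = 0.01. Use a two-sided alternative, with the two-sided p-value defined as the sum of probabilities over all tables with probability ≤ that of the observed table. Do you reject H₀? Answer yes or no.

reject H₀: no

Margins: r₁=15, r₂=7, c₁=9, c₂=13, n=22
p_obs = C(15,4)·C(7,5)/C(22,9); sum pmf over tables with pmf ≤ p_obs
p-value (two-sided) = 0.07430
At α=0.01: p ≥ α → fail to reject H₀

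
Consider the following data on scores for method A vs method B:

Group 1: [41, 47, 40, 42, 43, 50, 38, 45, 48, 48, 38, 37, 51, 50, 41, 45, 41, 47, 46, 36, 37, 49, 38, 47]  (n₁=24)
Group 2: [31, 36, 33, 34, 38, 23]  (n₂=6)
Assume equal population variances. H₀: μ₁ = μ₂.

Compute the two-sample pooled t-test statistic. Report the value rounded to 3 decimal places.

test statistic = 4.977

x̄₁=43.542, s₁=4.773, n₁=24
x̄₂=32.500, s₂=5.244, n₂=6
s_p² = [23·4.773² + 5·5.244²]/28 = 23.6235
SE = √(s_p²·(1/24+1/6)) = 2.2185
t = (43.542−32.500)/2.2185 = 4.9772
df = 28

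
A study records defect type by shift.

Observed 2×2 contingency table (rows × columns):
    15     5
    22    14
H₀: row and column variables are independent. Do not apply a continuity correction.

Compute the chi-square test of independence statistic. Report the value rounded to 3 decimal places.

test statistic = 1.106

Row totals [20, 36], col totals [37, 19], n=56
χ² = (15−13.21)²/13.21 + (5−6.79)²/6.79 + (22−23.79)²/23.79 + (14−12.21)²/12.21 = 1.1064
df = 1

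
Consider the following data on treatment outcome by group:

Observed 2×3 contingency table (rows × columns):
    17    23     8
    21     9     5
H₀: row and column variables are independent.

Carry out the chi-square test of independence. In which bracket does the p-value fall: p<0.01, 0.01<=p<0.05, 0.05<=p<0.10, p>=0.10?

p-value bracket: 0.05<=p<0.10

Row totals [48, 35], col totals [38, 32, 13], n=83
χ² = (17−21.98)²/21.98 + (23−18.51)²/18.51 + (8−7.52)²/7.52 + (21−16.02)²/16.02 + (9−13.49)²/13.49 + (5−5.48)²/5.48 = 5.3330
df = 2
p-value (upper-tail) = 0.06949
→ bracket: 0.05<=p<0.10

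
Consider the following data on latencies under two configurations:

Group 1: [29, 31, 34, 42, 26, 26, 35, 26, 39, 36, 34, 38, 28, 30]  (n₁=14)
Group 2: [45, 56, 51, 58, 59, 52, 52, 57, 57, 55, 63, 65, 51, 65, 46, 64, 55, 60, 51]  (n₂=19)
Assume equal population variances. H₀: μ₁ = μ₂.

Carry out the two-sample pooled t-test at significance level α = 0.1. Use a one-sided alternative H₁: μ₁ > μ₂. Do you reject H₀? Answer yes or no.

reject H₀: no

x̄₁=32.429, s₁=5.214, n₁=14
x̄₂=55.895, s₂=5.943, n₂=19
s_p² = [13·5.214² + 18·5.943²]/31 = 31.9103
SE = √(s_p²·(1/14+1/19)) = 1.9897
t = (32.429−55.895)/1.9897 = -11.7940
df = 31
p-value (one-sided, H₁ greater) = 1.00000
At α=0.1: p ≥ α → fail to reject H₀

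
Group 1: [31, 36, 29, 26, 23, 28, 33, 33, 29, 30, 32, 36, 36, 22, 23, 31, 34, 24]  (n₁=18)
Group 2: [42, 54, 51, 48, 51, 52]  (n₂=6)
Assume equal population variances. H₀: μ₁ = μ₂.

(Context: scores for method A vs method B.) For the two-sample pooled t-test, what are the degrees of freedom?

degrees of freedom = 22

df = n₁ + n₂ − 2 = 18 + 6 − 2 = 22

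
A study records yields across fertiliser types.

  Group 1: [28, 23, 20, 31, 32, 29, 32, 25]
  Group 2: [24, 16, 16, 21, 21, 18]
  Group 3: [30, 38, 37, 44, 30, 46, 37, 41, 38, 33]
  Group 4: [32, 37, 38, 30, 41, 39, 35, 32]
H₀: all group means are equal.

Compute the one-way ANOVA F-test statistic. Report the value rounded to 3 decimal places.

test statistic = 24.959

Group means [27.50, 19.33, 37.40, 35.50], grand mean 31.062
SSB = Σnᵢ(x̄ᵢ−x̄)² = 1486.142; SSW = ΣΣ(x−x̄ᵢ)² = 555.733
MSB = 1486.142/3 = 495.3806; MSW = 555.733/28 = 19.8476
F = MSB/MSW = 24.9592
df = (3, 28)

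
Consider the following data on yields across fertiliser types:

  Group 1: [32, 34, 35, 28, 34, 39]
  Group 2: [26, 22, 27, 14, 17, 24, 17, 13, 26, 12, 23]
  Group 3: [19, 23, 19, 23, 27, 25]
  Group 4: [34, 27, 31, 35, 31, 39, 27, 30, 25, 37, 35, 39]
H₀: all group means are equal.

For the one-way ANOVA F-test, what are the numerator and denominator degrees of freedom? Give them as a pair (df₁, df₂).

k = 4 groups, N = 35 total
df = (k−1, N−k) = (4−1, 35−4) = (3, 31)

degrees of freedom = [3, 31]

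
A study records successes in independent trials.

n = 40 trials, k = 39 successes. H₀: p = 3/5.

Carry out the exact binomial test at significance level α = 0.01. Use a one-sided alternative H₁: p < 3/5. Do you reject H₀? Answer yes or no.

reject H₀: no

Exact binomial: n=40, k=39, p₀=3/5=0.6000
P(X≤39) from Σ C(n,i)·p₀^i·(1−p₀)^(n−i)
p-value (one-sided, H₁ less) = 1.00000
At α=0.01: p ≥ α → fail to reject H₀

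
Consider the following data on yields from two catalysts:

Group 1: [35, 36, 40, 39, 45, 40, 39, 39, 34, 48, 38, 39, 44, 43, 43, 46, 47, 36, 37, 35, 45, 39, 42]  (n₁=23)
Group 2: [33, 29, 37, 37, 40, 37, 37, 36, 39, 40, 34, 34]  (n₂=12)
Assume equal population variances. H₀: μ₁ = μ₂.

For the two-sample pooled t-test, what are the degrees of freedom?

df = n₁ + n₂ − 2 = 23 + 12 − 2 = 33

degrees of freedom = 33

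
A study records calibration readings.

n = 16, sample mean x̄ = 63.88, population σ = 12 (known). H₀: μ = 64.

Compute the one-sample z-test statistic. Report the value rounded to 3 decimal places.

SE = σ/√n = 12/√16 = 3.0000
z = (x̄−μ₀)/SE = (63.88−64)/3.0000 = -0.0400

test statistic = -0.040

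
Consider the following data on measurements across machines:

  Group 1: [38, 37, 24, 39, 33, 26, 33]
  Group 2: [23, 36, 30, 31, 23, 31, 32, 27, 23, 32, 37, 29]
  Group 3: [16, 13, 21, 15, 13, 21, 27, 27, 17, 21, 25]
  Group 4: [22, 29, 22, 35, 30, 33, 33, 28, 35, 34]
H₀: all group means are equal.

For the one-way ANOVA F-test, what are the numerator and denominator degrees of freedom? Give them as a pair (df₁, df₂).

degrees of freedom = [3, 36]

k = 4 groups, N = 40 total
df = (k−1, N−k) = (4−1, 40−4) = (3, 36)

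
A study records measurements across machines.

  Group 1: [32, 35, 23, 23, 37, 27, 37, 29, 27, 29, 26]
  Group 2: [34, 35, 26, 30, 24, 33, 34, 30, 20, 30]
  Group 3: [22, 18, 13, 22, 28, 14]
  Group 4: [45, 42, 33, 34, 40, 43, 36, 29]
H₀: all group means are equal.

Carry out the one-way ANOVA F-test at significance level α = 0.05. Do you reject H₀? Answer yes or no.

reject H₀: yes

Group means [29.55, 29.60, 19.50, 37.75], grand mean 29.714
SSB = Σnᵢ(x̄ᵢ−x̄)² = 1143.016; SSW = ΣΣ(x−x̄ᵢ)² = 854.127
MSB = 1143.016/3 = 381.0052; MSW = 854.127/31 = 27.5525
F = MSB/MSW = 13.8283
df = (3, 31)
p-value (upper-tail) = 0.00001
At α=0.05: p < α → reject H₀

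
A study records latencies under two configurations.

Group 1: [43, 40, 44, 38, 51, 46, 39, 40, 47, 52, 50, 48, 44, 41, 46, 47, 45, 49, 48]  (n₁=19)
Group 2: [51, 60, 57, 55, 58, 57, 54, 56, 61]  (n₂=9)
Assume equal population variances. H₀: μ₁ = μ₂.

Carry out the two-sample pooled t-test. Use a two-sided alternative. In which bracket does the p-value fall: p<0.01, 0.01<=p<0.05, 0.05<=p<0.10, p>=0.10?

x̄₁=45.158, s₁=4.153, n₁=19
x̄₂=56.556, s₂=3.046, n₂=9
s_p² = [18·4.153² + 8·3.046²]/26 = 14.7980
SE = √(s_p²·(1/19+1/9)) = 1.5566
t = (45.158−56.556)/1.5566 = -7.3221
df = 26
p-value (two-sided) = 0.00000
→ bracket: p<0.01

p-value bracket: p<0.01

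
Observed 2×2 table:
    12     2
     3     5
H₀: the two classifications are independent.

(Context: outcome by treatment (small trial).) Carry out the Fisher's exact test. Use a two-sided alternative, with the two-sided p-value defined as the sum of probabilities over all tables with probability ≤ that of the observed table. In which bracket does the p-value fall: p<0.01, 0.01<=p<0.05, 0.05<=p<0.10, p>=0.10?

Margins: r₁=14, r₂=8, c₁=15, c₂=7, n=22
p_obs = C(14,12)·C(8,3)/C(22,15); sum pmf over tables with pmf ≤ p_obs
p-value (two-sided) = 0.05235
→ bracket: 0.05<=p<0.10

p-value bracket: 0.05<=p<0.10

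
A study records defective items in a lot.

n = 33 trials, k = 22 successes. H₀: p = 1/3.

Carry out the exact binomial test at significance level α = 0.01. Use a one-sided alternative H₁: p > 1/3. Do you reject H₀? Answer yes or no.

Exact binomial: n=33, k=22, p₀=1/3=0.3333
P(X≥22) from Σ C(n,i)·p₀^i·(1−p₀)^(n−i)
p-value (one-sided, H₁ greater) = 0.00009
At α=0.01: p < α → reject H₀

reject H₀: yes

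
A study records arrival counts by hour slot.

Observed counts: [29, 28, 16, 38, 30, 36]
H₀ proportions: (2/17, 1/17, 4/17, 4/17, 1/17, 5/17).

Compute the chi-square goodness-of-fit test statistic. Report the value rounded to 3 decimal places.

test statistic = 90.841

n = 177; E_i = n·p_i = [20.82, 10.41, 41.65, 41.65, 10.41, 52.06]
χ² = (29−20.82)²/20.82 + (28−10.41)²/10.41 + (16−41.65)²/41.65 + (38−41.65)²/41.65 + (30−10.41)²/10.41 + (36−52.06)²/52.06 = 90.8412
df = 5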